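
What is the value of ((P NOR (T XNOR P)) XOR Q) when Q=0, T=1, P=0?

Substituting: ((0 NOR (1 XNOR 0)) XOR 0)
= 1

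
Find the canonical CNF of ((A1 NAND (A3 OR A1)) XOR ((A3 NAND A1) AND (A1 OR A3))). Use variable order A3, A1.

(NOT A3 OR A1) AND (NOT A3 OR NOT A1)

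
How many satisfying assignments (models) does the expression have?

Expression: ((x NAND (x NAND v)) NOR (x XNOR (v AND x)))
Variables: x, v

Satisfying assignments: (1,0)
Count: 1 out of 4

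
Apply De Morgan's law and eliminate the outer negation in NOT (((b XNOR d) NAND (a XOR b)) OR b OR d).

NOT ((b XNOR d) NAND (a XOR b)) AND NOT b AND NOT d
De Morgan's: NOT(OR of terms) = AND of negations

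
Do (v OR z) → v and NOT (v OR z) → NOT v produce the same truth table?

No, Inverse is not equivalent to original (counterexample: z=1, v=0)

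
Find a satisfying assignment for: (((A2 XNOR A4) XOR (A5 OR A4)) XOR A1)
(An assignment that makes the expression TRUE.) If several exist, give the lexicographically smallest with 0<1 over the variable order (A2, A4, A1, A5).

A2=0, A4=0, A1=0, A5=0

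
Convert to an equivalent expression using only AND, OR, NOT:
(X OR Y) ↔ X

((X OR Y) AND X) OR (NOT (X OR Y) AND NOT X)
(Biconditional = both true or both false)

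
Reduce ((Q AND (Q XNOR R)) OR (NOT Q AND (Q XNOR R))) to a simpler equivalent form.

By distribution ((E AND v) OR (E AND NOT v) = E):
= (Q XNOR R)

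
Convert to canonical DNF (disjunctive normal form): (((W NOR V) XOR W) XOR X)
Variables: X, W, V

(NOT X AND NOT W AND NOT V) OR (NOT X AND W AND NOT V) OR (NOT X AND W AND V) OR (X AND NOT W AND V)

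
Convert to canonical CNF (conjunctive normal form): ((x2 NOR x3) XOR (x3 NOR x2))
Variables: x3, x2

(x3 OR x2) AND (x3 OR NOT x2) AND (NOT x3 OR x2) AND (NOT x3 OR NOT x2)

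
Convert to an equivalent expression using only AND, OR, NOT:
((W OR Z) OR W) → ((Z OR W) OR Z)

NOT ((W OR Z) OR W) OR ((Z OR W) OR Z)
(Implication elimination: A → B = NOT A OR B)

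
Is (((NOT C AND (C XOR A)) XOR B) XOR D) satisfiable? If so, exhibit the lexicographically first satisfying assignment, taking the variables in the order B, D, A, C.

B=0, D=0, A=1, C=0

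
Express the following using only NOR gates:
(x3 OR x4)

((x3 NOR x4) NOR (x3 NOR x4))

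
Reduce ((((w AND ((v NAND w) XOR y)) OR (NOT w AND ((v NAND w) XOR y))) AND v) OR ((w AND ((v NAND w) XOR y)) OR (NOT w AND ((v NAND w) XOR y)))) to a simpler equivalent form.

By absorption (E OR (E AND v) = E) then distribution ((E AND v) OR (E AND NOT v) = E):
= ((v NAND w) XOR y)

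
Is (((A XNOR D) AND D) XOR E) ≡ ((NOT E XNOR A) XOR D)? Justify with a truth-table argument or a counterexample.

No. Counterexample: with A=0, D=1, E=0, Expression 1 = 0 but Expression 2 = 1.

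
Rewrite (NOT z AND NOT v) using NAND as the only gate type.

(((z NAND z) NAND (v NAND v)) NAND ((z NAND z) NAND (v NAND v)))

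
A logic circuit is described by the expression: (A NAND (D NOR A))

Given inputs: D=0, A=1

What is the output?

Substituting: (1 NAND (0 NOR 1))
= 1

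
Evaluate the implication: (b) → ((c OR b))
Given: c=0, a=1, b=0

Antecedent (b) = 0; consequent ((c OR b)) = 0.
0 → 0 = 1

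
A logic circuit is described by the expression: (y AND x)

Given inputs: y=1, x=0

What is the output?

Substituting: (1 AND 0)
= 0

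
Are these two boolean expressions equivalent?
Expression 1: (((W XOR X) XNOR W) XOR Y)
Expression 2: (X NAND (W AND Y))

No. Counterexample: with Y=0, X=1, W=0, Expression 1 = 0 but Expression 2 = 1.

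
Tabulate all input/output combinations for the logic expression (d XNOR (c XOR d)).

d | c | Output
--------------
0 | 0 | 1
0 | 1 | 0
1 | 0 | 1
1 | 1 | 0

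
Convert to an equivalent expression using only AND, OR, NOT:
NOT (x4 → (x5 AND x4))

x4 AND NOT (x5 AND x4)
(Negated implication: NOT(A → B) = A AND NOT B)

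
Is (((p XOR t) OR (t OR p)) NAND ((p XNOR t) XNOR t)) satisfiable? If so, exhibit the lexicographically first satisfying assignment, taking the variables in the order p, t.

p=0, t=0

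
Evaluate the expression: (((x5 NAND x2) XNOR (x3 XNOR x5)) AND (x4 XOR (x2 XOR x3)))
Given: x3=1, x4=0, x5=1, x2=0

Substituting: (((1 NAND 0) XNOR (1 XNOR 1)) AND (0 XOR (0 XOR 1)))
= 1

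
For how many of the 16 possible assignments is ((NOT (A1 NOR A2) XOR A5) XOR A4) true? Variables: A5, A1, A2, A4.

Satisfying assignments: (0,0,0,1), (0,0,1,0), (0,1,0,0), (0,1,1,0), (1,0,0,0), (1,0,1,1), (1,1,0,1), (1,1,1,1)
Count: 8 out of 16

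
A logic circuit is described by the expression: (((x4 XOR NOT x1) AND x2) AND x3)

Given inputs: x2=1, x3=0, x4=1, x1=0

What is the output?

Substituting: (((1 XOR NOT 0) AND 1) AND 0)
= 0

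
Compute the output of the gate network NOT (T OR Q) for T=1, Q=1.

Substituting: NOT (1 OR 1)
= 0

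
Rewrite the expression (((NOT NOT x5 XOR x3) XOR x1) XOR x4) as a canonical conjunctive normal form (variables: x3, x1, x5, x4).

(x3 OR x1 OR x5 OR x4) AND (x3 OR x1 OR NOT x5 OR NOT x4) AND (x3 OR NOT x1 OR x5 OR NOT x4) AND (x3 OR NOT x1 OR NOT x5 OR x4) AND (NOT x3 OR x1 OR x5 OR NOT x4) AND (NOT x3 OR x1 OR NOT x5 OR x4) AND (NOT x3 OR NOT x1 OR x5 OR x4) AND (NOT x3 OR NOT x1 OR NOT x5 OR NOT x4)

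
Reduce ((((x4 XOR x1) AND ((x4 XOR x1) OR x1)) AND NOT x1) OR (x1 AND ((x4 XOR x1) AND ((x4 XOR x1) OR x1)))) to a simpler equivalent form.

By distribution ((E AND v) OR (E AND NOT v) = E) then absorption (E AND (E OR v) = E):
= (x4 XOR x1)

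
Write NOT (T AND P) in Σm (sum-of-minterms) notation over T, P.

Σm(0, 1, 2) = (NOT T AND NOT P) OR (NOT T AND P) OR (T AND NOT P)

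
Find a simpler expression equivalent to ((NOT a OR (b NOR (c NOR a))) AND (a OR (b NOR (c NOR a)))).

By distribution ((E OR v) AND (E OR NOT v) = E):
= (b NOR (c NOR a))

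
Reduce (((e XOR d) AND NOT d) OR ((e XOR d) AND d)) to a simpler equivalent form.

By distribution ((E AND v) OR (E AND NOT v) = E):
= (e XOR d)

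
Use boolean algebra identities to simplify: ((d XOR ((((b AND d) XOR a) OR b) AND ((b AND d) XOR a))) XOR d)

By XOR self-cancellation ((E XOR v) XOR v = E) then absorption (E AND (E OR v) = E):
= ((b AND d) XOR a)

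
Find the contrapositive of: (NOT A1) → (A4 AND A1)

Contrapositive: NOT (A4 AND A1) → A1
Note: A statement and its contrapositive are logically equivalent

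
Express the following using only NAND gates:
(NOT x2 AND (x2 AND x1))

(((x2 NAND x2) NAND ((x2 NAND x1) NAND (x2 NAND x1))) NAND ((x2 NAND x2) NAND ((x2 NAND x1) NAND (x2 NAND x1))))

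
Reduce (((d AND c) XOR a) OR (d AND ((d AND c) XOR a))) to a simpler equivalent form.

By absorption (E OR (E AND v) = E):
= ((d AND c) XOR a)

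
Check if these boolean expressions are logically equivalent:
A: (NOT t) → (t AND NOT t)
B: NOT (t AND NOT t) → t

Yes, Contrapositive is always equivalent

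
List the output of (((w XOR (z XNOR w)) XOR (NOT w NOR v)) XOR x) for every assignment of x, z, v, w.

x | z | v | w | Output
----------------------
0 | 0 | 0 | 0 | 1
0 | 0 | 0 | 1 | 0
0 | 0 | 1 | 0 | 1
0 | 0 | 1 | 1 | 1
0 | 1 | 0 | 0 | 0
0 | 1 | 0 | 1 | 1
0 | 1 | 1 | 0 | 0
0 | 1 | 1 | 1 | 0
1 | 0 | 0 | 0 | 0
1 | 0 | 0 | 1 | 1
1 | 0 | 1 | 0 | 0
1 | 0 | 1 | 1 | 0
1 | 1 | 0 | 0 | 1
1 | 1 | 0 | 1 | 0
1 | 1 | 1 | 0 | 1
1 | 1 | 1 | 1 | 1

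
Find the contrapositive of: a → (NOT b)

Contrapositive: b → NOT a
Note: A statement and its contrapositive are logically equivalent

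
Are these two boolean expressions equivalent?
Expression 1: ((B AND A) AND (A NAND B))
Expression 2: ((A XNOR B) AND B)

No. Counterexample: with A=1, B=1, Expression 1 = 0 but Expression 2 = 1.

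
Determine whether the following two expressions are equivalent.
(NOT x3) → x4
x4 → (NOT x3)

No, Converse is not equivalent to original (counterexample: x4=0, x3=0)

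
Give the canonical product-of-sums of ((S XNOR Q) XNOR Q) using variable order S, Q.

ΠM(0, 1) = (S OR Q) AND (S OR NOT Q)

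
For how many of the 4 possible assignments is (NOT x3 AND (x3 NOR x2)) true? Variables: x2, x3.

Satisfying assignments: (0,0)
Count: 1 out of 4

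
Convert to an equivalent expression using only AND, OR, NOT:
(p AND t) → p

NOT (p AND t) OR p
(Implication elimination: A → B = NOT A OR B)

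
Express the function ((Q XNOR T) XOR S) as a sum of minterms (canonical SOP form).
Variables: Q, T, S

Σm(0, 3, 5, 6) = (NOT Q AND NOT T AND NOT S) OR (NOT Q AND T AND S) OR (Q AND NOT T AND S) OR (Q AND T AND NOT S)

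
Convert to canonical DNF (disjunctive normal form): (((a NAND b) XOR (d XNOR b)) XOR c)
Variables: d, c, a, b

(NOT d AND NOT c AND NOT a AND b) OR (NOT d AND c AND NOT a AND NOT b) OR (NOT d AND c AND a AND NOT b) OR (NOT d AND c AND a AND b) OR (d AND NOT c AND NOT a AND NOT b) OR (d AND NOT c AND a AND NOT b) OR (d AND NOT c AND a AND b) OR (d AND c AND NOT a AND b)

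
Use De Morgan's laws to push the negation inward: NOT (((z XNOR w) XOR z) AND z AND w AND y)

NOT ((z XNOR w) XOR z) OR NOT z OR NOT w OR NOT y
De Morgan's: NOT(AND of terms) = OR of negations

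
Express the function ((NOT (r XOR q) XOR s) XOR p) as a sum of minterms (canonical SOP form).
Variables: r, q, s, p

Σm(0, 3, 5, 6, 9, 10, 12, 15) = (NOT r AND NOT q AND NOT s AND NOT p) OR (NOT r AND NOT q AND s AND p) OR (NOT r AND q AND NOT s AND p) OR (NOT r AND q AND s AND NOT p) OR (r AND NOT q AND NOT s AND p) OR (r AND NOT q AND s AND NOT p) OR (r AND q AND NOT s AND NOT p) OR (r AND q AND s AND p)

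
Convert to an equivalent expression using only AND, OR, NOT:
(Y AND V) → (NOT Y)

NOT (Y AND V) OR (NOT Y)
(Implication elimination: A → B = NOT A OR B)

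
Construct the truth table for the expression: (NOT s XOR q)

q | s | Output
--------------
0 | 0 | 1
0 | 1 | 0
1 | 0 | 0
1 | 1 | 1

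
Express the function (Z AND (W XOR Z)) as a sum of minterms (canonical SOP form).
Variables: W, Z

Σm(1) = (NOT W AND Z)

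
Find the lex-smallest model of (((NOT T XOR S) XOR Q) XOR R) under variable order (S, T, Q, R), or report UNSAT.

S=0, T=0, Q=0, R=0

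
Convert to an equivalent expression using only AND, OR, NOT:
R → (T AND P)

NOT R OR (T AND P)
(Implication elimination: A → B = NOT A OR B)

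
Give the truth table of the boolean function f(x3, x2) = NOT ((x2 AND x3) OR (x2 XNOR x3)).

x3 | x2 | Output
----------------
0 | 0 | 0
0 | 1 | 1
1 | 0 | 1
1 | 1 | 0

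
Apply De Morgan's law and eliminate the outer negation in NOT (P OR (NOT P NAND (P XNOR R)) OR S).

NOT P AND NOT (NOT P NAND (P XNOR R)) AND NOT S
De Morgan's: NOT(OR of terms) = AND of negations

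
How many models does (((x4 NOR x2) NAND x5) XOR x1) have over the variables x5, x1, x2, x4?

Satisfying assignments: (0,0,0,0), (0,0,0,1), (0,0,1,0), (0,0,1,1), (1,0,0,1), (1,0,1,0), (1,0,1,1), (1,1,0,0)
Count: 8 out of 16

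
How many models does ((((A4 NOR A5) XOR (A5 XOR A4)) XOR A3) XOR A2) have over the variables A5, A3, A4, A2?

Satisfying assignments: (0,0,0,0), (0,0,1,0), (0,1,0,1), (0,1,1,1), (1,0,0,0), (1,0,1,1), (1,1,0,1), (1,1,1,0)
Count: 8 out of 16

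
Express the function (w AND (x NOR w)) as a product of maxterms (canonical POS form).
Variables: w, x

ΠM(0, 1, 2, 3) = (w OR x) AND (w OR NOT x) AND (NOT w OR x) AND (NOT w OR NOT x)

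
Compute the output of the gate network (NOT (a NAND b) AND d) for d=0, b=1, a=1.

Substituting: (NOT (1 NAND 1) AND 0)
= 0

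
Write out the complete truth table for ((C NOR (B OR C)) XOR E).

E | B | C | Output
------------------
0 | 0 | 0 | 1
0 | 0 | 1 | 0
0 | 1 | 0 | 0
0 | 1 | 1 | 0
1 | 0 | 0 | 0
1 | 0 | 1 | 1
1 | 1 | 0 | 1
1 | 1 | 1 | 1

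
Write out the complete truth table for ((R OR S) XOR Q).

R | Q | S | Output
------------------
0 | 0 | 0 | 0
0 | 0 | 1 | 1
0 | 1 | 0 | 1
0 | 1 | 1 | 0
1 | 0 | 0 | 1
1 | 0 | 1 | 1
1 | 1 | 0 | 0
1 | 1 | 1 | 0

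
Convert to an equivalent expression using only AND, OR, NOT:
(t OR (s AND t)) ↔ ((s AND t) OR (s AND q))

((t OR (s AND t)) AND ((s AND t) OR (s AND q))) OR (NOT (t OR (s AND t)) AND NOT ((s AND t) OR (s AND q)))
(Biconditional = both true or both false)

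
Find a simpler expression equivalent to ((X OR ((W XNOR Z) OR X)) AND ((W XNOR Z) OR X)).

By absorption (E AND (E OR v) = E):
= ((W XNOR Z) OR X)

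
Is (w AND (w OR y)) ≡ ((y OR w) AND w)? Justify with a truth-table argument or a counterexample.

Yes, they are equivalent — the two output columns agree on all 4 assignments:
y | w | Expression 1 | Expression 2
-----------------------------------
0 | 0 | 0 | 0
0 | 1 | 1 | 1
1 | 0 | 0 | 0
1 | 1 | 1 | 1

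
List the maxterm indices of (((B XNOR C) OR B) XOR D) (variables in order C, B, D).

ΠM(1, 3, 4, 7) = (C OR B OR NOT D) AND (C OR NOT B OR NOT D) AND (NOT C OR B OR D) AND (NOT C OR NOT B OR NOT D)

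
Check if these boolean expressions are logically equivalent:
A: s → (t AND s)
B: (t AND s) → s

No, Converse is not equivalent to original (counterexample: s=1, t=0)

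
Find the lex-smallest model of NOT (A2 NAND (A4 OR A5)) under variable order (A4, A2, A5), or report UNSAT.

A4=0, A2=1, A5=1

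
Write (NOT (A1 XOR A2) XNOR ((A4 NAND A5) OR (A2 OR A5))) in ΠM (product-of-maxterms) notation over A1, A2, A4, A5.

ΠM(4, 5, 6, 7, 8, 9, 10, 11) = (A1 OR NOT A2 OR A4 OR A5) AND (A1 OR NOT A2 OR A4 OR NOT A5) AND (A1 OR NOT A2 OR NOT A4 OR A5) AND (A1 OR NOT A2 OR NOT A4 OR NOT A5) AND (NOT A1 OR A2 OR A4 OR A5) AND (NOT A1 OR A2 OR A4 OR NOT A5) AND (NOT A1 OR A2 OR NOT A4 OR A5) AND (NOT A1 OR A2 OR NOT A4 OR NOT A5)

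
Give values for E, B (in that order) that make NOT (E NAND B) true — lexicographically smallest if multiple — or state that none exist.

E=1, B=1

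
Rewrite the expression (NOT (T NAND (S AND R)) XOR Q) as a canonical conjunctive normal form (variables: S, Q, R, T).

(S OR Q OR R OR T) AND (S OR Q OR R OR NOT T) AND (S OR Q OR NOT R OR T) AND (S OR Q OR NOT R OR NOT T) AND (NOT S OR Q OR R OR T) AND (NOT S OR Q OR R OR NOT T) AND (NOT S OR Q OR NOT R OR T) AND (NOT S OR NOT Q OR NOT R OR NOT T)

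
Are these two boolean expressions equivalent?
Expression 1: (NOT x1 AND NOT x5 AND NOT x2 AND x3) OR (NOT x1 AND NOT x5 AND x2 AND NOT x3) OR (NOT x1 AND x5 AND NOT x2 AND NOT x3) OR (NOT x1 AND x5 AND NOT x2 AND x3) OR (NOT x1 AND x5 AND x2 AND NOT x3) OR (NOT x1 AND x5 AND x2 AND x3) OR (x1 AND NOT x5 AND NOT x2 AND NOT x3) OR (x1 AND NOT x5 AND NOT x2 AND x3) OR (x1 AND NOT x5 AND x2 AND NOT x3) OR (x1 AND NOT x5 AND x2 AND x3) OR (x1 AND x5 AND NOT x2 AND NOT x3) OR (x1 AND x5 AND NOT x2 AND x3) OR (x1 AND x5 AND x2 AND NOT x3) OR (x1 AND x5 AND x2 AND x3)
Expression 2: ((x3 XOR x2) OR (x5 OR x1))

Yes, they are equivalent — the two output columns agree on all 16 assignments:
x1 | x5 | x2 | x3 | Expression 1 | Expression 2
-----------------------------------------------
0 | 0 | 0 | 0 | 0 | 0
0 | 0 | 0 | 1 | 1 | 1
0 | 0 | 1 | 0 | 1 | 1
0 | 0 | 1 | 1 | 0 | 0
0 | 1 | 0 | 0 | 1 | 1
0 | 1 | 0 | 1 | 1 | 1
0 | 1 | 1 | 0 | 1 | 1
0 | 1 | 1 | 1 | 1 | 1
1 | 0 | 0 | 0 | 1 | 1
1 | 0 | 0 | 1 | 1 | 1
1 | 0 | 1 | 0 | 1 | 1
1 | 0 | 1 | 1 | 1 | 1
1 | 1 | 0 | 0 | 1 | 1
1 | 1 | 0 | 1 | 1 | 1
1 | 1 | 1 | 0 | 1 | 1
1 | 1 | 1 | 1 | 1 | 1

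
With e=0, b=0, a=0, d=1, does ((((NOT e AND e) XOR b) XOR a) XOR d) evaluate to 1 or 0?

Substituting: ((((NOT 0 AND 0) XOR 0) XOR 0) XOR 1)
= 1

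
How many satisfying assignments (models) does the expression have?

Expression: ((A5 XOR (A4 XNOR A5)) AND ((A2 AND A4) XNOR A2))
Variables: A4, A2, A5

Satisfying assignments: (0,0,0), (0,0,1)
Count: 2 out of 8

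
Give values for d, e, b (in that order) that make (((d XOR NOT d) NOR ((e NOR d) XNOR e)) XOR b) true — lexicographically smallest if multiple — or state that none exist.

d=0, e=0, b=1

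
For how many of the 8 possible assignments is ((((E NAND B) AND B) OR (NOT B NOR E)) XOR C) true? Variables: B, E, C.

Satisfying assignments: (0,0,1), (0,1,1), (1,0,0), (1,1,1)
Count: 4 out of 8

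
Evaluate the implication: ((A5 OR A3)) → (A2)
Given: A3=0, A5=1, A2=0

Antecedent ((A5 OR A3)) = 1; consequent (A2) = 0.
1 → 0 = 0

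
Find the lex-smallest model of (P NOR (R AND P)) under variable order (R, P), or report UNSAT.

R=0, P=0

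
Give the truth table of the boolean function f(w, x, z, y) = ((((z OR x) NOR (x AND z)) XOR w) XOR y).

w | x | z | y | Output
----------------------
0 | 0 | 0 | 0 | 1
0 | 0 | 0 | 1 | 0
0 | 0 | 1 | 0 | 0
0 | 0 | 1 | 1 | 1
0 | 1 | 0 | 0 | 0
0 | 1 | 0 | 1 | 1
0 | 1 | 1 | 0 | 0
0 | 1 | 1 | 1 | 1
1 | 0 | 0 | 0 | 0
1 | 0 | 0 | 1 | 1
1 | 0 | 1 | 0 | 1
1 | 0 | 1 | 1 | 0
1 | 1 | 0 | 0 | 1
1 | 1 | 0 | 1 | 0
1 | 1 | 1 | 0 | 1
1 | 1 | 1 | 1 | 0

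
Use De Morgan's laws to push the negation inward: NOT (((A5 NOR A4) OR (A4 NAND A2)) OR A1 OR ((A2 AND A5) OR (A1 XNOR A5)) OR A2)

NOT ((A5 NOR A4) OR (A4 NAND A2)) AND NOT A1 AND NOT ((A2 AND A5) OR (A1 XNOR A5)) AND NOT A2
De Morgan's: NOT(OR of terms) = AND of negations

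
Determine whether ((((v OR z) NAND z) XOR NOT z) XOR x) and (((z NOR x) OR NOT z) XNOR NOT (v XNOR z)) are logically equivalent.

No. Counterexample: with v=0, x=1, z=0, Expression 1 = 1 but Expression 2 = 0.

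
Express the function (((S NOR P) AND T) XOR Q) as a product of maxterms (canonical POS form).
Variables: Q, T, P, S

ΠM(0, 1, 2, 3, 5, 6, 7, 12) = (Q OR T OR P OR S) AND (Q OR T OR P OR NOT S) AND (Q OR T OR NOT P OR S) AND (Q OR T OR NOT P OR NOT S) AND (Q OR NOT T OR P OR NOT S) AND (Q OR NOT T OR NOT P OR S) AND (Q OR NOT T OR NOT P OR NOT S) AND (NOT Q OR NOT T OR P OR S)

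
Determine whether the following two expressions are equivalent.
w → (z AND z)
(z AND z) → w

No, Converse is not equivalent to original (counterexample: z=0, w=1)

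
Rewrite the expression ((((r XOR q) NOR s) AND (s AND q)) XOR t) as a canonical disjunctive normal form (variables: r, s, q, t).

(NOT r AND NOT s AND NOT q AND t) OR (NOT r AND NOT s AND q AND t) OR (NOT r AND s AND NOT q AND t) OR (NOT r AND s AND q AND t) OR (r AND NOT s AND NOT q AND t) OR (r AND NOT s AND q AND t) OR (r AND s AND NOT q AND t) OR (r AND s AND q AND t)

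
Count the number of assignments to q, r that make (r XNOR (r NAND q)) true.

Satisfying assignments: (0,1)
Count: 1 out of 4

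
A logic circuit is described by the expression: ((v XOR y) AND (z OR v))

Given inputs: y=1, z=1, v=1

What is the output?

Substituting: ((1 XOR 1) AND (1 OR 1))
= 0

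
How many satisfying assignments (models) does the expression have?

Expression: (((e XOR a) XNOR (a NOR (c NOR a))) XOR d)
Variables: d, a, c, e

Satisfying assignments: (0,0,0,0), (0,0,1,1), (0,1,0,1), (0,1,1,1), (1,0,0,1), (1,0,1,0), (1,1,0,0), (1,1,1,0)
Count: 8 out of 16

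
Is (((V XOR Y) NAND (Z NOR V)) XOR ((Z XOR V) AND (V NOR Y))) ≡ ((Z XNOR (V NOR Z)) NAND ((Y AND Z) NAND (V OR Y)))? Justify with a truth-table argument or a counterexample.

No. Counterexample: with V=0, Z=0, Y=1, Expression 1 = 0 but Expression 2 = 1.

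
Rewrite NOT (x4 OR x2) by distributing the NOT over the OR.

NOT x4 AND NOT x2
De Morgan's: NOT(OR of terms) = AND of negations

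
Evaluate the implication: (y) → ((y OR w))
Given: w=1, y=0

Antecedent (y) = 0; consequent ((y OR w)) = 1.
0 → 1 = 1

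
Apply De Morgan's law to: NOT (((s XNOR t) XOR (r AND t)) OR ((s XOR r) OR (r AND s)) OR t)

NOT ((s XNOR t) XOR (r AND t)) AND NOT ((s XOR r) OR (r AND s)) AND NOT t
De Morgan's: NOT(OR of terms) = AND of negations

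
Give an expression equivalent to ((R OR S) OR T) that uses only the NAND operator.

((((R NAND R) NAND (S NAND S)) NAND ((R NAND R) NAND (S NAND S))) NAND (T NAND T))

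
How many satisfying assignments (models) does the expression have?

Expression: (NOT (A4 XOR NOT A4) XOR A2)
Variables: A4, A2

Satisfying assignments: (0,1), (1,1)
Count: 2 out of 4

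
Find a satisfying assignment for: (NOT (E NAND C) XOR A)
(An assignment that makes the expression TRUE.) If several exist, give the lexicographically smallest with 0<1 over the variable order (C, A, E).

C=0, A=1, E=0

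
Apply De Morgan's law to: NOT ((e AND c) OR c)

NOT (e AND c) AND NOT c
De Morgan's: NOT(OR of terms) = AND of negations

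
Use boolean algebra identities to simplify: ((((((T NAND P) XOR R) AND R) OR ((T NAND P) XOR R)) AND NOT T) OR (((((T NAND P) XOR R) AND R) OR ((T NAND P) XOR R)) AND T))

By distribution ((E AND v) OR (E AND NOT v) = E) then absorption (E OR (E AND v) = E):
= ((T NAND P) XOR R)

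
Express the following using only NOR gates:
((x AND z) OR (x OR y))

((((x NOR x) NOR (z NOR z)) NOR ((x NOR y) NOR (x NOR y))) NOR (((x NOR x) NOR (z NOR z)) NOR ((x NOR y) NOR (x NOR y))))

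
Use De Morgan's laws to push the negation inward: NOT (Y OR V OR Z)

NOT Y AND NOT V AND NOT Z
De Morgan's: NOT(OR of terms) = AND of negations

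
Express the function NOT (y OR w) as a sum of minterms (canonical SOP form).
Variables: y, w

Σm(0) = (NOT y AND NOT w)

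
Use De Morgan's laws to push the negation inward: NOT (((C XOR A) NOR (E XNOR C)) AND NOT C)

NOT ((C XOR A) NOR (E XNOR C)) OR C
De Morgan's: NOT(AND of terms) = OR of negations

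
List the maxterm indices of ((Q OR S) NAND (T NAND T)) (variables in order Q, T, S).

ΠM(1, 4, 5) = (Q OR T OR NOT S) AND (NOT Q OR T OR S) AND (NOT Q OR T OR NOT S)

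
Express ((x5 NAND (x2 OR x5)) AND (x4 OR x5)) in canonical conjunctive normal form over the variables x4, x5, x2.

(x4 OR x5 OR x2) AND (x4 OR x5 OR NOT x2) AND (x4 OR NOT x5 OR x2) AND (x4 OR NOT x5 OR NOT x2) AND (NOT x4 OR NOT x5 OR x2) AND (NOT x4 OR NOT x5 OR NOT x2)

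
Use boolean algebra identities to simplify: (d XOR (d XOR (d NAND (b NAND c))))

By XOR self-cancellation ((E XOR v) XOR v = E):
= (d NAND (b NAND c))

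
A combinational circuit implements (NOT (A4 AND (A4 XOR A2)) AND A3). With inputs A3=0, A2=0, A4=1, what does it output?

Substituting: (NOT (1 AND (1 XOR 0)) AND 0)
= 0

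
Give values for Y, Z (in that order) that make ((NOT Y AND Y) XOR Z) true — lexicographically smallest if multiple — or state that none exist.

Y=0, Z=1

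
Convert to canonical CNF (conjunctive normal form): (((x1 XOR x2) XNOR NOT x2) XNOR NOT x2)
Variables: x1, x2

(x1 OR x2) AND (NOT x1 OR NOT x2)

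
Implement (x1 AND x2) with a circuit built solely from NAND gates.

((x1 NAND x2) NAND (x1 NAND x2))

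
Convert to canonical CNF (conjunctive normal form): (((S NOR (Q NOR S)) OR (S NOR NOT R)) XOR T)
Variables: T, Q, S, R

(T OR Q OR S OR R) AND (T OR Q OR NOT S OR R) AND (T OR Q OR NOT S OR NOT R) AND (T OR NOT Q OR NOT S OR R) AND (T OR NOT Q OR NOT S OR NOT R) AND (NOT T OR Q OR S OR NOT R) AND (NOT T OR NOT Q OR S OR R) AND (NOT T OR NOT Q OR S OR NOT R)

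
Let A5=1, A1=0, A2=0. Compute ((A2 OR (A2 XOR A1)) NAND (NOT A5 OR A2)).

Substituting: ((0 OR (0 XOR 0)) NAND (NOT 1 OR 0))
= 1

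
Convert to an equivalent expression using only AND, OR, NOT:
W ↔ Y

(W AND Y) OR (NOT W AND NOT Y)
(Biconditional = both true or both false)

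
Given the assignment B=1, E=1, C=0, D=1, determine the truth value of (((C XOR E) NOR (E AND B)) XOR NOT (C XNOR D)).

Substituting: (((0 XOR 1) NOR (1 AND 1)) XOR NOT (0 XNOR 1))
= 1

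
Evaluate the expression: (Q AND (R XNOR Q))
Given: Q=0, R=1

Substituting: (0 AND (1 XNOR 0))
= 0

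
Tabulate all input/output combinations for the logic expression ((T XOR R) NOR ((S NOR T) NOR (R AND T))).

T | R | S | Output
------------------
0 | 0 | 0 | 1
0 | 0 | 1 | 0
0 | 1 | 0 | 0
0 | 1 | 1 | 0
1 | 0 | 0 | 0
1 | 0 | 1 | 0
1 | 1 | 0 | 1
1 | 1 | 1 | 1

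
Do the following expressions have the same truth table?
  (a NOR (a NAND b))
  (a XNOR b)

No. Counterexample: with a=0, b=0, Expression 1 = 0 but Expression 2 = 1.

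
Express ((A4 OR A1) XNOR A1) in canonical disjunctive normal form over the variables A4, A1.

(NOT A4 AND NOT A1) OR (NOT A4 AND A1) OR (A4 AND A1)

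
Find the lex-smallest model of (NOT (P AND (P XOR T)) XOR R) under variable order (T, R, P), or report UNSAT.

T=0, R=0, P=0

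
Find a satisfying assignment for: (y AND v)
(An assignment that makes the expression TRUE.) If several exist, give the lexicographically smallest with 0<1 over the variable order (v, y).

v=1, y=1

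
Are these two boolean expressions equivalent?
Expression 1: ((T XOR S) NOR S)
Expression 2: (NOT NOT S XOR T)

No. Counterexample: with S=0, T=0, Expression 1 = 1 but Expression 2 = 0.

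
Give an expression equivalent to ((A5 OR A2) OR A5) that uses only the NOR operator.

((((A5 NOR A2) NOR (A5 NOR A2)) NOR A5) NOR (((A5 NOR A2) NOR (A5 NOR A2)) NOR A5))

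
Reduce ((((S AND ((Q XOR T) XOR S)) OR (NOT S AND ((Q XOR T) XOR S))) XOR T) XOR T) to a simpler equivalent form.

By XOR self-cancellation ((E XOR v) XOR v = E) then distribution ((E AND v) OR (E AND NOT v) = E):
= ((Q XOR T) XOR S)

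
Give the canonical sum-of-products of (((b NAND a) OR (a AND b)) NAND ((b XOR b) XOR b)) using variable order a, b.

Σm(0, 2) = (NOT a AND NOT b) OR (a AND NOT b)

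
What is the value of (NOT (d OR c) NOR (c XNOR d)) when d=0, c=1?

Substituting: (NOT (0 OR 1) NOR (1 XNOR 0))
= 1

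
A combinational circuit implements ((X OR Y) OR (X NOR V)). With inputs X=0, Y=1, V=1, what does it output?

Substituting: ((0 OR 1) OR (0 NOR 1))
= 1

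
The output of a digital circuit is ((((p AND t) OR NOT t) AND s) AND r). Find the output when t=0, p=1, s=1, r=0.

Substituting: ((((1 AND 0) OR NOT 0) AND 1) AND 0)
= 0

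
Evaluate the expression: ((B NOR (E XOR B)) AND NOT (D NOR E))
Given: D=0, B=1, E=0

Substituting: ((1 NOR (0 XOR 1)) AND NOT (0 NOR 0))
= 0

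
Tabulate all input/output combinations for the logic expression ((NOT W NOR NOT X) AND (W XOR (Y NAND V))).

V | X | Y | W | Output
----------------------
0 | 0 | 0 | 0 | 0
0 | 0 | 0 | 1 | 0
0 | 0 | 1 | 0 | 0
0 | 0 | 1 | 1 | 0
0 | 1 | 0 | 0 | 0
0 | 1 | 0 | 1 | 0
0 | 1 | 1 | 0 | 0
0 | 1 | 1 | 1 | 0
1 | 0 | 0 | 0 | 0
1 | 0 | 0 | 1 | 0
1 | 0 | 1 | 0 | 0
1 | 0 | 1 | 1 | 0
1 | 1 | 0 | 0 | 0
1 | 1 | 0 | 1 | 0
1 | 1 | 1 | 0 | 0
1 | 1 | 1 | 1 | 1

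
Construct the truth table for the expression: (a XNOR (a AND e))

e | a | Output
--------------
0 | 0 | 1
0 | 1 | 0
1 | 0 | 1
1 | 1 | 1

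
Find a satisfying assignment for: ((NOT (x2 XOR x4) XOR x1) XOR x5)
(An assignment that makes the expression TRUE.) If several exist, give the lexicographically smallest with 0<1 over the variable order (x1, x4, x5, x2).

x1=0, x4=0, x5=0, x2=0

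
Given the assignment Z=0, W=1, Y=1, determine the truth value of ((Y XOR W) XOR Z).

Substituting: ((1 XOR 1) XOR 0)
= 0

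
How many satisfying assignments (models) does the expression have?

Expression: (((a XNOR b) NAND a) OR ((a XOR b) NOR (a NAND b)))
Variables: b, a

Satisfying assignments: (0,0), (0,1), (1,0), (1,1)
Count: 4 out of 4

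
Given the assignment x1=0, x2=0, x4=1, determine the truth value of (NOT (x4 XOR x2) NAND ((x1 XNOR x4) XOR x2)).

Substituting: (NOT (1 XOR 0) NAND ((0 XNOR 1) XOR 0))
= 1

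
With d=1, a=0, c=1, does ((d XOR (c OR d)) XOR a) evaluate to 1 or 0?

Substituting: ((1 XOR (1 OR 1)) XOR 0)
= 0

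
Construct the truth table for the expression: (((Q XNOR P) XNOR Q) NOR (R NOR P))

P | Q | R | Output
------------------
0 | 0 | 0 | 0
0 | 0 | 1 | 1
0 | 1 | 0 | 0
0 | 1 | 1 | 1
1 | 0 | 0 | 0
1 | 0 | 1 | 0
1 | 1 | 0 | 0
1 | 1 | 1 | 0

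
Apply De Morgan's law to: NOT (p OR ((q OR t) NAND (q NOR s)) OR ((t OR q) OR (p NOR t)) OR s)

NOT p AND NOT ((q OR t) NAND (q NOR s)) AND NOT ((t OR q) OR (p NOR t)) AND NOT s
De Morgan's: NOT(OR of terms) = AND of negations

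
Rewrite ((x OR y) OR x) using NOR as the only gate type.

((((x NOR y) NOR (x NOR y)) NOR x) NOR (((x NOR y) NOR (x NOR y)) NOR x))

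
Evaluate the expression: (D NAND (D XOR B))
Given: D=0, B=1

Substituting: (0 NAND (0 XOR 1))
= 1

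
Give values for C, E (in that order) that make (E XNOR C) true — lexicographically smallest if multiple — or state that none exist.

C=0, E=0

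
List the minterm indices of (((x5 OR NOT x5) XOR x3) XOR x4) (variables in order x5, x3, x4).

Σm(0, 3, 4, 7) = (NOT x5 AND NOT x3 AND NOT x4) OR (NOT x5 AND x3 AND x4) OR (x5 AND NOT x3 AND NOT x4) OR (x5 AND x3 AND x4)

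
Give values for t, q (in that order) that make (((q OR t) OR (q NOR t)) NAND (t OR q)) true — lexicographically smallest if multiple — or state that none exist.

t=0, q=0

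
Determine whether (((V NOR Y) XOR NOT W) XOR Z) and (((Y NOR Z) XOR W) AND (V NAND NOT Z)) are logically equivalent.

No. Counterexample: with Y=0, Z=0, W=0, V=0, Expression 1 = 0 but Expression 2 = 1.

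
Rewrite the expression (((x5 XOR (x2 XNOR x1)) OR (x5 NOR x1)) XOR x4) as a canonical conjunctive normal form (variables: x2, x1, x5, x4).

(x2 OR x1 OR x5 OR NOT x4) AND (x2 OR x1 OR NOT x5 OR x4) AND (x2 OR NOT x1 OR x5 OR x4) AND (x2 OR NOT x1 OR NOT x5 OR NOT x4) AND (NOT x2 OR x1 OR x5 OR NOT x4) AND (NOT x2 OR x1 OR NOT x5 OR NOT x4) AND (NOT x2 OR NOT x1 OR x5 OR NOT x4) AND (NOT x2 OR NOT x1 OR NOT x5 OR x4)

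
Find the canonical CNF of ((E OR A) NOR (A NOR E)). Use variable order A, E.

(A OR E) AND (A OR NOT E) AND (NOT A OR E) AND (NOT A OR NOT E)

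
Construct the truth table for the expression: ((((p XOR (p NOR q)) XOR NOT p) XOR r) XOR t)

r | t | p | q | Output
----------------------
0 | 0 | 0 | 0 | 0
0 | 0 | 0 | 1 | 1
0 | 0 | 1 | 0 | 1
0 | 0 | 1 | 1 | 1
0 | 1 | 0 | 0 | 1
0 | 1 | 0 | 1 | 0
0 | 1 | 1 | 0 | 0
0 | 1 | 1 | 1 | 0
1 | 0 | 0 | 0 | 1
1 | 0 | 0 | 1 | 0
1 | 0 | 1 | 0 | 0
1 | 0 | 1 | 1 | 0
1 | 1 | 0 | 0 | 0
1 | 1 | 0 | 1 | 1
1 | 1 | 1 | 0 | 1
1 | 1 | 1 | 1 | 1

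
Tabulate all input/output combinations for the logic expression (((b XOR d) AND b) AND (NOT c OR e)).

b | d | c | e | Output
----------------------
0 | 0 | 0 | 0 | 0
0 | 0 | 0 | 1 | 0
0 | 0 | 1 | 0 | 0
0 | 0 | 1 | 1 | 0
0 | 1 | 0 | 0 | 0
0 | 1 | 0 | 1 | 0
0 | 1 | 1 | 0 | 0
0 | 1 | 1 | 1 | 0
1 | 0 | 0 | 0 | 1
1 | 0 | 0 | 1 | 1
1 | 0 | 1 | 0 | 0
1 | 0 | 1 | 1 | 1
1 | 1 | 0 | 0 | 0
1 | 1 | 0 | 1 | 0
1 | 1 | 1 | 0 | 0
1 | 1 | 1 | 1 | 0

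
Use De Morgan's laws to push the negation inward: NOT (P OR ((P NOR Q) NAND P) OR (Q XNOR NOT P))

NOT P AND NOT ((P NOR Q) NAND P) AND NOT (Q XNOR NOT P)
De Morgan's: NOT(OR of terms) = AND of negations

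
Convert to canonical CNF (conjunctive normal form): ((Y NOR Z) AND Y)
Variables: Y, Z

(Y OR Z) AND (Y OR NOT Z) AND (NOT Y OR Z) AND (NOT Y OR NOT Z)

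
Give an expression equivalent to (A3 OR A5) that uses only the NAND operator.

((A3 NAND A3) NAND (A5 NAND A5))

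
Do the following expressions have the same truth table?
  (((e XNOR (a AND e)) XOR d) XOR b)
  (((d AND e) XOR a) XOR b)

No. Counterexample: with d=0, a=0, b=0, e=0, Expression 1 = 1 but Expression 2 = 0.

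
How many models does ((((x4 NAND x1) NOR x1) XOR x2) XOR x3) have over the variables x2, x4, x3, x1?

Satisfying assignments: (0,0,1,0), (0,0,1,1), (0,1,1,0), (0,1,1,1), (1,0,0,0), (1,0,0,1), (1,1,0,0), (1,1,0,1)
Count: 8 out of 16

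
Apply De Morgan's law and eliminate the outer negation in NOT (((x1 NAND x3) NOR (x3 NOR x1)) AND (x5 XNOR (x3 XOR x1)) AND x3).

NOT ((x1 NAND x3) NOR (x3 NOR x1)) OR NOT (x5 XNOR (x3 XOR x1)) OR NOT x3
De Morgan's: NOT(AND of terms) = OR of negations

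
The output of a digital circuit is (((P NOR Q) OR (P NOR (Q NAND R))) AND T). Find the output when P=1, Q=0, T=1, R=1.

Substituting: (((1 NOR 0) OR (1 NOR (0 NAND 1))) AND 1)
= 0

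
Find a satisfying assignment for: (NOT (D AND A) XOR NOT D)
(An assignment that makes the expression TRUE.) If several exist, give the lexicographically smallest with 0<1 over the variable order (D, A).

D=1, A=0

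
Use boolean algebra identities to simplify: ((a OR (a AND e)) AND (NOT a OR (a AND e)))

By distribution ((E OR v) AND (E OR NOT v) = E):
= (a AND e)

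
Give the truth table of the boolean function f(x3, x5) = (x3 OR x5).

x3 | x5 | Output
----------------
0 | 0 | 0
0 | 1 | 1
1 | 0 | 1
1 | 1 | 1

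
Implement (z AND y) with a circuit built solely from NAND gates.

((z NAND y) NAND (z NAND y))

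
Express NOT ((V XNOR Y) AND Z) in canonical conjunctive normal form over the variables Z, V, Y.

(NOT Z OR V OR Y) AND (NOT Z OR NOT V OR NOT Y)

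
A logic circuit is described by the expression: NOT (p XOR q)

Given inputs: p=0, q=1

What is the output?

Substituting: NOT (0 XOR 1)
= 0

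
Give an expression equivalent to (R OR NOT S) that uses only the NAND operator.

((R NAND R) NAND ((S NAND S) NAND (S NAND S)))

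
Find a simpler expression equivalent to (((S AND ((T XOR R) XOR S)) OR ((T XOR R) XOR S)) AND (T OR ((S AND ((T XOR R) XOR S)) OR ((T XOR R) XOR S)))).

By absorption (E AND (E OR v) = E) then absorption (E OR (E AND v) = E):
= ((T XOR R) XOR S)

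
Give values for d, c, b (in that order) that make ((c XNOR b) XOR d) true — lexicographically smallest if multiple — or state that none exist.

d=0, c=0, b=0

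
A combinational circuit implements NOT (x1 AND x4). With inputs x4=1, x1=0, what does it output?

Substituting: NOT (0 AND 1)
= 1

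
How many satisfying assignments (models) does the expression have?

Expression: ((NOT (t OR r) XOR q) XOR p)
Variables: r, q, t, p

Satisfying assignments: (0,0,0,0), (0,0,1,1), (0,1,0,1), (0,1,1,0), (1,0,0,1), (1,0,1,1), (1,1,0,0), (1,1,1,0)
Count: 8 out of 16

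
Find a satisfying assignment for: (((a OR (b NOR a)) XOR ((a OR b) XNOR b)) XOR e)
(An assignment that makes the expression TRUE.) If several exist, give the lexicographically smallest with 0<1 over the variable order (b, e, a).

b=0, e=0, a=1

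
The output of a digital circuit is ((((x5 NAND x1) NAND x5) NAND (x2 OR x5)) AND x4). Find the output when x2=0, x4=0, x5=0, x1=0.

Substituting: ((((0 NAND 0) NAND 0) NAND (0 OR 0)) AND 0)
= 0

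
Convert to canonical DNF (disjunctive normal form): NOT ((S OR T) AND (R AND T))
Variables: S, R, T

(NOT S AND NOT R AND NOT T) OR (NOT S AND NOT R AND T) OR (NOT S AND R AND NOT T) OR (S AND NOT R AND NOT T) OR (S AND NOT R AND T) OR (S AND R AND NOT T)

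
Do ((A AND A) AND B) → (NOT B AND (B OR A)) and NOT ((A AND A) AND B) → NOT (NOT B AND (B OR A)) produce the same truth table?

No, Inverse is not equivalent to original (counterexample: A=1, B=0)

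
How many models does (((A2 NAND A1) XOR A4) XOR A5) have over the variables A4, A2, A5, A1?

Satisfying assignments: (0,0,0,0), (0,0,0,1), (0,1,0,0), (0,1,1,1), (1,0,1,0), (1,0,1,1), (1,1,0,1), (1,1,1,0)
Count: 8 out of 16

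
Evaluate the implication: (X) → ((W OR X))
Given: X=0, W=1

Antecedent (X) = 0; consequent ((W OR X)) = 1.
0 → 1 = 1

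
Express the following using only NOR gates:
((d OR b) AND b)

((((d NOR b) NOR (d NOR b)) NOR ((d NOR b) NOR (d NOR b))) NOR (b NOR b))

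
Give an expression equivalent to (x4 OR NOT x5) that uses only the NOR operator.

((x4 NOR (x5 NOR x5)) NOR (x4 NOR (x5 NOR x5)))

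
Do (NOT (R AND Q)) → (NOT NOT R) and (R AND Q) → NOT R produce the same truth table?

No, Inverse is not equivalent to original (counterexample: Q=0, R=0)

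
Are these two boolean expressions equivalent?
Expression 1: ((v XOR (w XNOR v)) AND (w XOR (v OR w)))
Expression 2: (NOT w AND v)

Yes, they are equivalent — the two output columns agree on all 4 assignments:
w | v | Expression 1 | Expression 2
-----------------------------------
0 | 0 | 0 | 0
0 | 1 | 1 | 1
1 | 0 | 0 | 0
1 | 1 | 0 | 0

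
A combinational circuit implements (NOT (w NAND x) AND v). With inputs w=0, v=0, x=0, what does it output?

Substituting: (NOT (0 NAND 0) AND 0)
= 0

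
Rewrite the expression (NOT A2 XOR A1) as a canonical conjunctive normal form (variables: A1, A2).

(A1 OR NOT A2) AND (NOT A1 OR A2)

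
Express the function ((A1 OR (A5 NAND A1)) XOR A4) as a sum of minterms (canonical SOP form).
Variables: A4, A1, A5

Σm(0, 1, 2, 3) = (NOT A4 AND NOT A1 AND NOT A5) OR (NOT A4 AND NOT A1 AND A5) OR (NOT A4 AND A1 AND NOT A5) OR (NOT A4 AND A1 AND A5)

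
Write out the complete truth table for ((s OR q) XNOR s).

s | q | Output
--------------
0 | 0 | 1
0 | 1 | 0
1 | 0 | 1
1 | 1 | 1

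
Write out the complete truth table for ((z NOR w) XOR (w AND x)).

x | z | w | Output
------------------
0 | 0 | 0 | 1
0 | 0 | 1 | 0
0 | 1 | 0 | 0
0 | 1 | 1 | 0
1 | 0 | 0 | 1
1 | 0 | 1 | 1
1 | 1 | 0 | 0
1 | 1 | 1 | 1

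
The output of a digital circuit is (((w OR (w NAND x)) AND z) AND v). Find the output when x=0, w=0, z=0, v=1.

Substituting: (((0 OR (0 NAND 0)) AND 0) AND 1)
= 0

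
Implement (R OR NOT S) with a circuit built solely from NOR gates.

((R NOR (S NOR S)) NOR (R NOR (S NOR S)))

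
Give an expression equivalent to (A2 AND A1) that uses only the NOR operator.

((A2 NOR A2) NOR (A1 NOR A1))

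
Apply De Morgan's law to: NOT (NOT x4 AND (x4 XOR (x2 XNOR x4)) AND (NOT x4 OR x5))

x4 OR NOT (x4 XOR (x2 XNOR x4)) OR NOT (NOT x4 OR x5)
De Morgan's: NOT(AND of terms) = OR of negations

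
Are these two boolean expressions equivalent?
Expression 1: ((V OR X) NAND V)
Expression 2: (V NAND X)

No. Counterexample: with X=0, V=1, Expression 1 = 0 but Expression 2 = 1.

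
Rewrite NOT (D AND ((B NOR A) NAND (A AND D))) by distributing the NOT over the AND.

NOT D OR NOT ((B NOR A) NAND (A AND D))
De Morgan's: NOT(AND of terms) = OR of negations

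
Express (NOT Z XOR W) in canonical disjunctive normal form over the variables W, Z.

(NOT W AND NOT Z) OR (W AND Z)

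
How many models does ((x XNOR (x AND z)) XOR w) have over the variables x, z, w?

Satisfying assignments: (0,0,0), (0,1,0), (1,0,1), (1,1,0)
Count: 4 out of 8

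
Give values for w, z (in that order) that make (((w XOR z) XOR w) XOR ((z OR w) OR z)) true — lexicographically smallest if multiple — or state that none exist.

w=1, z=0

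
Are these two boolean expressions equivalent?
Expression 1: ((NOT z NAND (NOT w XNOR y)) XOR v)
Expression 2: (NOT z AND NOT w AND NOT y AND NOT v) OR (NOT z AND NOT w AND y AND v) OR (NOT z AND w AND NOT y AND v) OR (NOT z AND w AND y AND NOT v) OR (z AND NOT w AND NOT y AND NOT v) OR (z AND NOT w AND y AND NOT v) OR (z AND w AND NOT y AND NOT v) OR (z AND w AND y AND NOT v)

Yes, they are equivalent — the two output columns agree on all 16 assignments:
z | w | y | v | Expression 1 | Expression 2
-------------------------------------------
0 | 0 | 0 | 0 | 1 | 1
0 | 0 | 0 | 1 | 0 | 0
0 | 0 | 1 | 0 | 0 | 0
0 | 0 | 1 | 1 | 1 | 1
0 | 1 | 0 | 0 | 0 | 0
0 | 1 | 0 | 1 | 1 | 1
0 | 1 | 1 | 0 | 1 | 1
0 | 1 | 1 | 1 | 0 | 0
1 | 0 | 0 | 0 | 1 | 1
1 | 0 | 0 | 1 | 0 | 0
1 | 0 | 1 | 0 | 1 | 1
1 | 0 | 1 | 1 | 0 | 0
1 | 1 | 0 | 0 | 1 | 1
1 | 1 | 0 | 1 | 0 | 0
1 | 1 | 1 | 0 | 1 | 1
1 | 1 | 1 | 1 | 0 | 0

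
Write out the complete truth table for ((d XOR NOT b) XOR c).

b | c | d | Output
------------------
0 | 0 | 0 | 1
0 | 0 | 1 | 0
0 | 1 | 0 | 0
0 | 1 | 1 | 1
1 | 0 | 0 | 0
1 | 0 | 1 | 1
1 | 1 | 0 | 1
1 | 1 | 1 | 0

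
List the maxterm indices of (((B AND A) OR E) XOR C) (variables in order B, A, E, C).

ΠM(0, 3, 4, 7, 8, 11, 13, 15) = (B OR A OR E OR C) AND (B OR A OR NOT E OR NOT C) AND (B OR NOT A OR E OR C) AND (B OR NOT A OR NOT E OR NOT C) AND (NOT B OR A OR E OR C) AND (NOT B OR A OR NOT E OR NOT C) AND (NOT B OR NOT A OR E OR NOT C) AND (NOT B OR NOT A OR NOT E OR NOT C)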